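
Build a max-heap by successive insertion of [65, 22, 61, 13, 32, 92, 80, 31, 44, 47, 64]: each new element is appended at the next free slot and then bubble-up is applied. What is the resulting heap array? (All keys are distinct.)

[92, 64, 80, 32, 47, 61, 65, 13, 31, 22, 44]

Insert 65:
  append 65 at index 0 → [65] (no swap needed)
Insert 22:
  append 22 at index 1 → [65, 22] (no swap needed)
Insert 61:
  append 61 at index 2 → [65, 22, 61] (no swap needed)
Insert 13:
  append 13 at index 3 → [65, 22, 61, 13] (no swap needed)
Insert 32:
  append 32 at index 4 → [65, 22, 61, 13, 32]
  32 > parent 22 at index 1, swap → [65, 32, 61, 13, 22]
Insert 92:
  append 92 at index 5 → [65, 32, 61, 13, 22, 92]
  92 > parent 61 at index 2, swap → [65, 32, 92, 13, 22, 61]
  92 > parent 65 at index 0, swap → [92, 32, 65, 13, 22, 61]
Insert 80:
  append 80 at index 6 → [92, 32, 65, 13, 22, 61, 80]
  80 > parent 65 at index 2, swap → [92, 32, 80, 13, 22, 61, 65]
Insert 31:
  append 31 at index 7 → [92, 32, 80, 13, 22, 61, 65, 31]
  31 > parent 13 at index 3, swap → [92, 32, 80, 31, 22, 61, 65, 13]
Insert 44:
  append 44 at index 8 → [92, 32, 80, 31, 22, 61, 65, 13, 44]
  44 > parent 31 at index 3, swap → [92, 32, 80, 44, 22, 61, 65, 13, 31]
  44 > parent 32 at index 1, swap → [92, 44, 80, 32, 22, 61, 65, 13, 31]
Insert 47:
  append 47 at index 9 → [92, 44, 80, 32, 22, 61, 65, 13, 31, 47]
  47 > parent 22 at index 4, swap → [92, 44, 80, 32, 47, 61, 65, 13, 31, 22]
  47 > parent 44 at index 1, swap → [92, 47, 80, 32, 44, 61, 65, 13, 31, 22]
Insert 64:
  append 64 at index 10 → [92, 47, 80, 32, 44, 61, 65, 13, 31, 22, 64]
  64 > parent 44 at index 4, swap → [92, 47, 80, 32, 64, 61, 65, 13, 31, 22, 44]
  64 > parent 47 at index 1, swap → [92, 64, 80, 32, 47, 61, 65, 13, 31, 22, 44]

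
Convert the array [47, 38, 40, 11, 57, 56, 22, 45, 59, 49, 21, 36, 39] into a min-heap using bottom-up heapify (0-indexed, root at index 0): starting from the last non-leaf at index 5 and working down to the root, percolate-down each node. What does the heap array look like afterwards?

[11, 21, 22, 38, 47, 36, 40, 45, 59, 49, 57, 56, 39]

sift down from index 5:
  56 vs smaller child 36 at index 11, swap → [47, 38, 40, 11, 57, 36, 22, 45, 59, 49, 21, 56, 39]
sift down from index 4:
  57 vs smaller child 21 at index 10, swap → [47, 38, 40, 11, 21, 36, 22, 45, 59, 49, 57, 56, 39]
sift down from index 3: already satisfies heap property
sift down from index 2:
  40 vs smaller child 22 at index 6, swap → [47, 38, 22, 11, 21, 36, 40, 45, 59, 49, 57, 56, 39]
sift down from index 1:
  38 vs smaller child 11 at index 3, swap → [47, 11, 22, 38, 21, 36, 40, 45, 59, 49, 57, 56, 39]
sift down from index 0:
  47 vs smaller child 11 at index 1, swap → [11, 47, 22, 38, 21, 36, 40, 45, 59, 49, 57, 56, 39]
  47 vs smaller child 21 at index 4, swap → [11, 21, 22, 38, 47, 36, 40, 45, 59, 49, 57, 56, 39]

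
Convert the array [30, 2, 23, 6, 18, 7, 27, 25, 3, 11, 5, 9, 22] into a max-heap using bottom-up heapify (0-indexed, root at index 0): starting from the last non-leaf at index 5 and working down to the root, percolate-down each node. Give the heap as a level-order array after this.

sift down from index 5:
  7 vs larger child 22 at index 12, swap → [30, 2, 23, 6, 18, 22, 27, 25, 3, 11, 5, 9, 7]
sift down from index 4: already satisfies heap property
sift down from index 3:
  6 vs larger child 25 at index 7, swap → [30, 2, 23, 25, 18, 22, 27, 6, 3, 11, 5, 9, 7]
sift down from index 2:
  23 vs larger child 27 at index 6, swap → [30, 2, 27, 25, 18, 22, 23, 6, 3, 11, 5, 9, 7]
sift down from index 1:
  2 vs larger child 25 at index 3, swap → [30, 25, 27, 2, 18, 22, 23, 6, 3, 11, 5, 9, 7]
  2 vs larger child 6 at index 7, swap → [30, 25, 27, 6, 18, 22, 23, 2, 3, 11, 5, 9, 7]
sift down from index 0: already satisfies heap property

[30, 25, 27, 6, 18, 22, 23, 2, 3, 11, 5, 9, 7]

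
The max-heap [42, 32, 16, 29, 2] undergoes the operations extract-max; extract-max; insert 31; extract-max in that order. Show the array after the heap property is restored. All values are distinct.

extract-max → returns 42:
  remove root 42; move last element 2 to root → [2, 32, 16, 29]
  2 vs larger child 32 at index 1, swap → [32, 2, 16, 29]
  2 vs only child 29 at index 3, swap → [32, 29, 16, 2]
extract-max → returns 32:
  remove root 32; move last element 2 to root → [2, 29, 16]
  2 vs larger child 29 at index 1, swap → [29, 2, 16]
insert 31:
  append 31 at index 3 → [29, 2, 16, 31]
  31 > parent 2 at index 1, swap → [29, 31, 16, 2]
  31 > parent 29 at index 0, swap → [31, 29, 16, 2]
extract-max → returns 31:
  remove root 31; move last element 2 to root → [2, 29, 16]
  2 vs larger child 29 at index 1, swap → [29, 2, 16]

[29, 2, 16]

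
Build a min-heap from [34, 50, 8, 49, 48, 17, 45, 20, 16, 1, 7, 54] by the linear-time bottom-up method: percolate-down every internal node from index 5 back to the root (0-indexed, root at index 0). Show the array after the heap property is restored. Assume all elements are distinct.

sift down from index 5: already satisfies heap property
sift down from index 4:
  48 vs smaller child 1 at index 9, swap → [34, 50, 8, 49, 1, 17, 45, 20, 16, 48, 7, 54]
sift down from index 3:
  49 vs smaller child 16 at index 8, swap → [34, 50, 8, 16, 1, 17, 45, 20, 49, 48, 7, 54]
sift down from index 2: already satisfies heap property
sift down from index 1:
  50 vs smaller child 1 at index 4, swap → [34, 1, 8, 16, 50, 17, 45, 20, 49, 48, 7, 54]
  50 vs smaller child 7 at index 10, swap → [34, 1, 8, 16, 7, 17, 45, 20, 49, 48, 50, 54]
sift down from index 0:
  34 vs smaller child 1 at index 1, swap → [1, 34, 8, 16, 7, 17, 45, 20, 49, 48, 50, 54]
  34 vs smaller child 7 at index 4, swap → [1, 7, 8, 16, 34, 17, 45, 20, 49, 48, 50, 54]

[1, 7, 8, 16, 34, 17, 45, 20, 49, 48, 50, 54]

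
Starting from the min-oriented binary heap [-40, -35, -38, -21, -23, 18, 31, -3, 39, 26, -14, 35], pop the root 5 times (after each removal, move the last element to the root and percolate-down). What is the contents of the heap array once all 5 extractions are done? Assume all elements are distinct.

extract-min #1 returns -40:
  remove root -40; move last element 35 to root → [35, -35, -38, -21, -23, 18, 31, -3, 39, 26, -14]
  35 vs smaller child -38 at index 2, swap → [-38, -35, 35, -21, -23, 18, 31, -3, 39, 26, -14]
  35 vs smaller child 18 at index 5, swap → [-38, -35, 18, -21, -23, 35, 31, -3, 39, 26, -14]
extract-min #2 returns -38:
  remove root -38; move last element -14 to root → [-14, -35, 18, -21, -23, 35, 31, -3, 39, 26]
  -14 vs smaller child -35 at index 1, swap → [-35, -14, 18, -21, -23, 35, 31, -3, 39, 26]
  -14 vs smaller child -23 at index 4, swap → [-35, -23, 18, -21, -14, 35, 31, -3, 39, 26]
extract-min #3 returns -35:
  remove root -35; move last element 26 to root → [26, -23, 18, -21, -14, 35, 31, -3, 39]
  26 vs smaller child -23 at index 1, swap → [-23, 26, 18, -21, -14, 35, 31, -3, 39]
  26 vs smaller child -21 at index 3, swap → [-23, -21, 18, 26, -14, 35, 31, -3, 39]
  26 vs smaller child -3 at index 7, swap → [-23, -21, 18, -3, -14, 35, 31, 26, 39]
extract-min #4 returns -23:
  remove root -23; move last element 39 to root → [39, -21, 18, -3, -14, 35, 31, 26]
  39 vs smaller child -21 at index 1, swap → [-21, 39, 18, -3, -14, 35, 31, 26]
  39 vs smaller child -14 at index 4, swap → [-21, -14, 18, -3, 39, 35, 31, 26]
extract-min #5 returns -21:
  remove root -21; move last element 26 to root → [26, -14, 18, -3, 39, 35, 31]
  26 vs smaller child -14 at index 1, swap → [-14, 26, 18, -3, 39, 35, 31]
  26 vs smaller child -3 at index 3, swap → [-14, -3, 18, 26, 39, 35, 31]

[-14, -3, 18, 26, 39, 35, 31]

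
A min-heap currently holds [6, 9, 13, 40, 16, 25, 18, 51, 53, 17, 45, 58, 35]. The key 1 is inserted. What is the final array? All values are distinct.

[1, 9, 6, 40, 16, 25, 13, 51, 53, 17, 45, 58, 35, 18]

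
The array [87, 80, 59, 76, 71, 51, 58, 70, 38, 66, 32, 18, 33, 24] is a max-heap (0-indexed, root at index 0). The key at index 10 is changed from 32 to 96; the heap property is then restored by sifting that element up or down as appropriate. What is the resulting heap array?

[96, 87, 59, 76, 80, 51, 58, 70, 38, 66, 71, 18, 33, 24]

set index 10 from 32 to 96 → [87, 80, 59, 76, 71, 51, 58, 70, 38, 66, 96, 18, 33, 24]
96 > parent 71 at index 4, swap → [87, 80, 59, 76, 96, 51, 58, 70, 38, 66, 71, 18, 33, 24]
96 > parent 80 at index 1, swap → [87, 96, 59, 76, 80, 51, 58, 70, 38, 66, 71, 18, 33, 24]
96 > parent 87 at index 0, swap → [96, 87, 59, 76, 80, 51, 58, 70, 38, 66, 71, 18, 33, 24]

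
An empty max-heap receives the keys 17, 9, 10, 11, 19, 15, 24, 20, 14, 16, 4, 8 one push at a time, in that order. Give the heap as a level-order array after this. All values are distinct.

Insert 17:
  append 17 at index 0 → [17] (no swap needed)
Insert 9:
  append 9 at index 1 → [17, 9] (no swap needed)
Insert 10:
  append 10 at index 2 → [17, 9, 10] (no swap needed)
Insert 11:
  append 11 at index 3 → [17, 9, 10, 11]
  11 > parent 9 at index 1, swap → [17, 11, 10, 9]
Insert 19:
  append 19 at index 4 → [17, 11, 10, 9, 19]
  19 > parent 11 at index 1, swap → [17, 19, 10, 9, 11]
  19 > parent 17 at index 0, swap → [19, 17, 10, 9, 11]
Insert 15:
  append 15 at index 5 → [19, 17, 10, 9, 11, 15]
  15 > parent 10 at index 2, swap → [19, 17, 15, 9, 11, 10]
Insert 24:
  append 24 at index 6 → [19, 17, 15, 9, 11, 10, 24]
  24 > parent 15 at index 2, swap → [19, 17, 24, 9, 11, 10, 15]
  24 > parent 19 at index 0, swap → [24, 17, 19, 9, 11, 10, 15]
Insert 20:
  append 20 at index 7 → [24, 17, 19, 9, 11, 10, 15, 20]
  20 > parent 9 at index 3, swap → [24, 17, 19, 20, 11, 10, 15, 9]
  20 > parent 17 at index 1, swap → [24, 20, 19, 17, 11, 10, 15, 9]
Insert 14:
  append 14 at index 8 → [24, 20, 19, 17, 11, 10, 15, 9, 14] (no swap needed)
Insert 16:
  append 16 at index 9 → [24, 20, 19, 17, 11, 10, 15, 9, 14, 16]
  16 > parent 11 at index 4, swap → [24, 20, 19, 17, 16, 10, 15, 9, 14, 11]
Insert 4:
  append 4 at index 10 → [24, 20, 19, 17, 16, 10, 15, 9, 14, 11, 4] (no swap needed)
Insert 8:
  append 8 at index 11 → [24, 20, 19, 17, 16, 10, 15, 9, 14, 11, 4, 8] (no swap needed)

[24, 20, 19, 17, 16, 10, 15, 9, 14, 11, 4, 8]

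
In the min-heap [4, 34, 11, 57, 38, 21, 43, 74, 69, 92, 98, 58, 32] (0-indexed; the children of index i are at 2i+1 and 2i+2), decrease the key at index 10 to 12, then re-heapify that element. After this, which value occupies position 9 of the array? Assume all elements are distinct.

set index 10 from 98 to 12 → [4, 34, 11, 57, 38, 21, 43, 74, 69, 92, 12, 58, 32]
12 < parent 38 at index 4, swap → [4, 34, 11, 57, 12, 21, 43, 74, 69, 92, 38, 58, 32]
12 < parent 34 at index 1, swap → [4, 12, 11, 57, 34, 21, 43, 74, 69, 92, 38, 58, 32]
resulting array: [4, 12, 11, 57, 34, 21, 43, 74, 69, 92, 38, 58, 32]

92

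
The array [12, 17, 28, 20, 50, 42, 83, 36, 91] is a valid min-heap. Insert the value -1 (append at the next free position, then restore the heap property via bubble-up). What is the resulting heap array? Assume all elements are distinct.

append -1 at index 9 → [12, 17, 28, 20, 50, 42, 83, 36, 91, -1]
-1 < parent 50 at index 4, swap → [12, 17, 28, 20, -1, 42, 83, 36, 91, 50]
-1 < parent 17 at index 1, swap → [12, -1, 28, 20, 17, 42, 83, 36, 91, 50]
-1 < parent 12 at index 0, swap → [-1, 12, 28, 20, 17, 42, 83, 36, 91, 50]

[-1, 12, 28, 20, 17, 42, 83, 36, 91, 50]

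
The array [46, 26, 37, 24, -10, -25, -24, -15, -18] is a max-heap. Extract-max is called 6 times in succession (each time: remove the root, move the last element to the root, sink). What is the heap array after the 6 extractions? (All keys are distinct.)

[-18, -24, -25]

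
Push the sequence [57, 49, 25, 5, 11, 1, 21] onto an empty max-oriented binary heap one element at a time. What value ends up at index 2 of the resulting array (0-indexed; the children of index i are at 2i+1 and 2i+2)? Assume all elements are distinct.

Insert 57:
  append 57 at index 0 → [57] (no swap needed)
Insert 49:
  append 49 at index 1 → [57, 49] (no swap needed)
Insert 25:
  append 25 at index 2 → [57, 49, 25] (no swap needed)
Insert 5:
  append 5 at index 3 → [57, 49, 25, 5] (no swap needed)
Insert 11:
  append 11 at index 4 → [57, 49, 25, 5, 11] (no swap needed)
Insert 1:
  append 1 at index 5 → [57, 49, 25, 5, 11, 1] (no swap needed)
Insert 21:
  append 21 at index 6 → [57, 49, 25, 5, 11, 1, 21] (no swap needed)
resulting array: [57, 49, 25, 5, 11, 1, 21]

25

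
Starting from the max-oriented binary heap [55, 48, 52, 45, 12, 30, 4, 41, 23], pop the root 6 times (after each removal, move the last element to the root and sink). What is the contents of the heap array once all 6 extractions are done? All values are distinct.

[23, 4, 12]

extract-max #1 returns 55:
  remove root 55; move last element 23 to root → [23, 48, 52, 45, 12, 30, 4, 41]
  23 vs larger child 52 at index 2, swap → [52, 48, 23, 45, 12, 30, 4, 41]
  23 vs larger child 30 at index 5, swap → [52, 48, 30, 45, 12, 23, 4, 41]
extract-max #2 returns 52:
  remove root 52; move last element 41 to root → [41, 48, 30, 45, 12, 23, 4]
  41 vs larger child 48 at index 1, swap → [48, 41, 30, 45, 12, 23, 4]
  41 vs larger child 45 at index 3, swap → [48, 45, 30, 41, 12, 23, 4]
extract-max #3 returns 48:
  remove root 48; move last element 4 to root → [4, 45, 30, 41, 12, 23]
  4 vs larger child 45 at index 1, swap → [45, 4, 30, 41, 12, 23]
  4 vs larger child 41 at index 3, swap → [45, 41, 30, 4, 12, 23]
extract-max #4 returns 45:
  remove root 45; move last element 23 to root → [23, 41, 30, 4, 12]
  23 vs larger child 41 at index 1, swap → [41, 23, 30, 4, 12]
extract-max #5 returns 41:
  remove root 41; move last element 12 to root → [12, 23, 30, 4]
  12 vs larger child 30 at index 2, swap → [30, 23, 12, 4]
extract-max #6 returns 30:
  remove root 30; move last element 4 to root → [4, 23, 12]
  4 vs larger child 23 at index 1, swap → [23, 4, 12]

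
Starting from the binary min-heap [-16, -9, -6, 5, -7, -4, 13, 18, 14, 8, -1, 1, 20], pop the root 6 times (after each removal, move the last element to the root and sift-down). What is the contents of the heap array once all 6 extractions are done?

[1, 5, 8, 18, 14, 20, 13]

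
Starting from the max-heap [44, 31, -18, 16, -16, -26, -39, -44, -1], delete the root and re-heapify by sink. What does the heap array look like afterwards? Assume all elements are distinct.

remove root 44; move last element -1 to root → [-1, 31, -18, 16, -16, -26, -39, -44]
-1 vs larger child 31 at index 1, swap → [31, -1, -18, 16, -16, -26, -39, -44]
-1 vs larger child 16 at index 3, swap → [31, 16, -18, -1, -16, -26, -39, -44]

[31, 16, -18, -1, -16, -26, -39, -44]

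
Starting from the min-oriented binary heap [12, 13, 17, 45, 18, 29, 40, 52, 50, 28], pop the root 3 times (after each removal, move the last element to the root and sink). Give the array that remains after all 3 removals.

[18, 28, 29, 45, 52, 50, 40]

extract-min #1 returns 12:
  remove root 12; move last element 28 to root → [28, 13, 17, 45, 18, 29, 40, 52, 50]
  28 vs smaller child 13 at index 1, swap → [13, 28, 17, 45, 18, 29, 40, 52, 50]
  28 vs smaller child 18 at index 4, swap → [13, 18, 17, 45, 28, 29, 40, 52, 50]
extract-min #2 returns 13:
  remove root 13; move last element 50 to root → [50, 18, 17, 45, 28, 29, 40, 52]
  50 vs smaller child 17 at index 2, swap → [17, 18, 50, 45, 28, 29, 40, 52]
  50 vs smaller child 29 at index 5, swap → [17, 18, 29, 45, 28, 50, 40, 52]
extract-min #3 returns 17:
  remove root 17; move last element 52 to root → [52, 18, 29, 45, 28, 50, 40]
  52 vs smaller child 18 at index 1, swap → [18, 52, 29, 45, 28, 50, 40]
  52 vs smaller child 28 at index 4, swap → [18, 28, 29, 45, 52, 50, 40]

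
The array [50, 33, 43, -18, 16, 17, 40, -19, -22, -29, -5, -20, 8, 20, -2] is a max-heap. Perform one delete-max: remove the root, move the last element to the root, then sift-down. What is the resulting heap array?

[43, 33, 40, -18, 16, 17, 20, -19, -22, -29, -5, -20, 8, -2]

remove root 50; move last element -2 to root → [-2, 33, 43, -18, 16, 17, 40, -19, -22, -29, -5, -20, 8, 20]
-2 vs larger child 43 at index 2, swap → [43, 33, -2, -18, 16, 17, 40, -19, -22, -29, -5, -20, 8, 20]
-2 vs larger child 40 at index 6, swap → [43, 33, 40, -18, 16, 17, -2, -19, -22, -29, -5, -20, 8, 20]
-2 vs only child 20 at index 13, swap → [43, 33, 40, -18, 16, 17, 20, -19, -22, -29, -5, -20, 8, -2]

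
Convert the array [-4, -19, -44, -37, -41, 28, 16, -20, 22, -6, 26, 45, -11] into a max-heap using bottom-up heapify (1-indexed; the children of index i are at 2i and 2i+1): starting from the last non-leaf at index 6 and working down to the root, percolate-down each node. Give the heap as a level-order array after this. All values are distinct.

[45, 26, 28, 22, -6, -4, 16, -20, -37, -19, -41, -44, -11]

sift down from index 6:
  28 vs larger child 45 at index 12, swap → [-4, -19, -44, -37, -41, 45, 16, -20, 22, -6, 26, 28, -11]
sift down from index 5:
  -41 vs larger child 26 at index 11, swap → [-4, -19, -44, -37, 26, 45, 16, -20, 22, -6, -41, 28, -11]
sift down from index 4:
  -37 vs larger child 22 at index 9, swap → [-4, -19, -44, 22, 26, 45, 16, -20, -37, -6, -41, 28, -11]
sift down from index 3:
  -44 vs larger child 45 at index 6, swap → [-4, -19, 45, 22, 26, -44, 16, -20, -37, -6, -41, 28, -11]
  -44 vs larger child 28 at index 12, swap → [-4, -19, 45, 22, 26, 28, 16, -20, -37, -6, -41, -44, -11]
sift down from index 2:
  -19 vs larger child 26 at index 5, swap → [-4, 26, 45, 22, -19, 28, 16, -20, -37, -6, -41, -44, -11]
  -19 vs larger child -6 at index 10, swap → [-4, 26, 45, 22, -6, 28, 16, -20, -37, -19, -41, -44, -11]
sift down from index 1:
  -4 vs larger child 45 at index 3, swap → [45, 26, -4, 22, -6, 28, 16, -20, -37, -19, -41, -44, -11]
  -4 vs larger child 28 at index 6, swap → [45, 26, 28, 22, -6, -4, 16, -20, -37, -19, -41, -44, -11]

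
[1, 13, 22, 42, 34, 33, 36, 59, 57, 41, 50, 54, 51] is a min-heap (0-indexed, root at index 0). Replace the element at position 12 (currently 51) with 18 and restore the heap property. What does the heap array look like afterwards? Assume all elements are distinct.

set index 12 from 51 to 18 → [1, 13, 22, 42, 34, 33, 36, 59, 57, 41, 50, 54, 18]
18 < parent 33 at index 5, swap → [1, 13, 22, 42, 34, 18, 36, 59, 57, 41, 50, 54, 33]
18 < parent 22 at index 2, swap → [1, 13, 18, 42, 34, 22, 36, 59, 57, 41, 50, 54, 33]

[1, 13, 18, 42, 34, 22, 36, 59, 57, 41, 50, 54, 33]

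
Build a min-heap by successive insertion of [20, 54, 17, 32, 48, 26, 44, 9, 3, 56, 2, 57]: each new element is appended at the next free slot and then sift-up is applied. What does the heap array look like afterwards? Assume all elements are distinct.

Insert 20:
  append 20 at index 0 → [20] (no swap needed)
Insert 54:
  append 54 at index 1 → [20, 54] (no swap needed)
Insert 17:
  append 17 at index 2 → [20, 54, 17]
  17 < parent 20 at index 0, swap → [17, 54, 20]
Insert 32:
  append 32 at index 3 → [17, 54, 20, 32]
  32 < parent 54 at index 1, swap → [17, 32, 20, 54]
Insert 48:
  append 48 at index 4 → [17, 32, 20, 54, 48] (no swap needed)
Insert 26:
  append 26 at index 5 → [17, 32, 20, 54, 48, 26] (no swap needed)
Insert 44:
  append 44 at index 6 → [17, 32, 20, 54, 48, 26, 44] (no swap needed)
Insert 9:
  append 9 at index 7 → [17, 32, 20, 54, 48, 26, 44, 9]
  9 < parent 54 at index 3, swap → [17, 32, 20, 9, 48, 26, 44, 54]
  9 < parent 32 at index 1, swap → [17, 9, 20, 32, 48, 26, 44, 54]
  9 < parent 17 at index 0, swap → [9, 17, 20, 32, 48, 26, 44, 54]
Insert 3:
  append 3 at index 8 → [9, 17, 20, 32, 48, 26, 44, 54, 3]
  3 < parent 32 at index 3, swap → [9, 17, 20, 3, 48, 26, 44, 54, 32]
  3 < parent 17 at index 1, swap → [9, 3, 20, 17, 48, 26, 44, 54, 32]
  3 < parent 9 at index 0, swap → [3, 9, 20, 17, 48, 26, 44, 54, 32]
Insert 56:
  append 56 at index 9 → [3, 9, 20, 17, 48, 26, 44, 54, 32, 56] (no swap needed)
Insert 2:
  append 2 at index 10 → [3, 9, 20, 17, 48, 26, 44, 54, 32, 56, 2]
  2 < parent 48 at index 4, swap → [3, 9, 20, 17, 2, 26, 44, 54, 32, 56, 48]
  2 < parent 9 at index 1, swap → [3, 2, 20, 17, 9, 26, 44, 54, 32, 56, 48]
  2 < parent 3 at index 0, swap → [2, 3, 20, 17, 9, 26, 44, 54, 32, 56, 48]
Insert 57:
  append 57 at index 11 → [2, 3, 20, 17, 9, 26, 44, 54, 32, 56, 48, 57] (no swap needed)

[2, 3, 20, 17, 9, 26, 44, 54, 32, 56, 48, 57]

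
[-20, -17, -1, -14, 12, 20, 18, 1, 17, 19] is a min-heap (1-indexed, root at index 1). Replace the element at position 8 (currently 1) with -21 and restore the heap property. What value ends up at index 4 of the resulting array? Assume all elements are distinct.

-17

set index 8 from 1 to -21 → [-20, -17, -1, -14, 12, 20, 18, -21, 17, 19]
-21 < parent -14 at index 4, swap → [-20, -17, -1, -21, 12, 20, 18, -14, 17, 19]
-21 < parent -17 at index 2, swap → [-20, -21, -1, -17, 12, 20, 18, -14, 17, 19]
-21 < parent -20 at index 1, swap → [-21, -20, -1, -17, 12, 20, 18, -14, 17, 19]
resulting array: [-21, -20, -1, -17, 12, 20, 18, -14, 17, 19]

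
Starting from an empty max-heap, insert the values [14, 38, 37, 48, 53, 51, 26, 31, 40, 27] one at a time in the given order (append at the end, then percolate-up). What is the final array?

[53, 48, 51, 40, 38, 37, 26, 14, 31, 27]

Insert 14:
  append 14 at index 0 → [14] (no swap needed)
Insert 38:
  append 38 at index 1 → [14, 38]
  38 > parent 14 at index 0, swap → [38, 14]
Insert 37:
  append 37 at index 2 → [38, 14, 37] (no swap needed)
Insert 48:
  append 48 at index 3 → [38, 14, 37, 48]
  48 > parent 14 at index 1, swap → [38, 48, 37, 14]
  48 > parent 38 at index 0, swap → [48, 38, 37, 14]
Insert 53:
  append 53 at index 4 → [48, 38, 37, 14, 53]
  53 > parent 38 at index 1, swap → [48, 53, 37, 14, 38]
  53 > parent 48 at index 0, swap → [53, 48, 37, 14, 38]
Insert 51:
  append 51 at index 5 → [53, 48, 37, 14, 38, 51]
  51 > parent 37 at index 2, swap → [53, 48, 51, 14, 38, 37]
Insert 26:
  append 26 at index 6 → [53, 48, 51, 14, 38, 37, 26] (no swap needed)
Insert 31:
  append 31 at index 7 → [53, 48, 51, 14, 38, 37, 26, 31]
  31 > parent 14 at index 3, swap → [53, 48, 51, 31, 38, 37, 26, 14]
Insert 40:
  append 40 at index 8 → [53, 48, 51, 31, 38, 37, 26, 14, 40]
  40 > parent 31 at index 3, swap → [53, 48, 51, 40, 38, 37, 26, 14, 31]
Insert 27:
  append 27 at index 9 → [53, 48, 51, 40, 38, 37, 26, 14, 31, 27] (no swap needed)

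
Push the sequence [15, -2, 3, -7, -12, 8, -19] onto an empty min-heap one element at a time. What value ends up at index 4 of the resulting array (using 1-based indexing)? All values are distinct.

15

Insert 15:
  append 15 at index 1 → [15] (no swap needed)
Insert -2:
  append -2 at index 2 → [15, -2]
  -2 < parent 15 at index 1, swap → [-2, 15]
Insert 3:
  append 3 at index 3 → [-2, 15, 3] (no swap needed)
Insert -7:
  append -7 at index 4 → [-2, 15, 3, -7]
  -7 < parent 15 at index 2, swap → [-2, -7, 3, 15]
  -7 < parent -2 at index 1, swap → [-7, -2, 3, 15]
Insert -12:
  append -12 at index 5 → [-7, -2, 3, 15, -12]
  -12 < parent -2 at index 2, swap → [-7, -12, 3, 15, -2]
  -12 < parent -7 at index 1, swap → [-12, -7, 3, 15, -2]
Insert 8:
  append 8 at index 6 → [-12, -7, 3, 15, -2, 8] (no swap needed)
Insert -19:
  append -19 at index 7 → [-12, -7, 3, 15, -2, 8, -19]
  -19 < parent 3 at index 3, swap → [-12, -7, -19, 15, -2, 8, 3]
  -19 < parent -12 at index 1, swap → [-19, -7, -12, 15, -2, 8, 3]
resulting array: [-19, -7, -12, 15, -2, 8, 3]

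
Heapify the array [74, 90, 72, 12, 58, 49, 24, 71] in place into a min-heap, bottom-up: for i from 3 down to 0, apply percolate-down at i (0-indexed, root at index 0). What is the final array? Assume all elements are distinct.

sift down from index 3: already satisfies heap property
sift down from index 2:
  72 vs smaller child 24 at index 6, swap → [74, 90, 24, 12, 58, 49, 72, 71]
sift down from index 1:
  90 vs smaller child 12 at index 3, swap → [74, 12, 24, 90, 58, 49, 72, 71]
  90 vs only child 71 at index 7, swap → [74, 12, 24, 71, 58, 49, 72, 90]
sift down from index 0:
  74 vs smaller child 12 at index 1, swap → [12, 74, 24, 71, 58, 49, 72, 90]
  74 vs smaller child 58 at index 4, swap → [12, 58, 24, 71, 74, 49, 72, 90]

[12, 58, 24, 71, 74, 49, 72, 90]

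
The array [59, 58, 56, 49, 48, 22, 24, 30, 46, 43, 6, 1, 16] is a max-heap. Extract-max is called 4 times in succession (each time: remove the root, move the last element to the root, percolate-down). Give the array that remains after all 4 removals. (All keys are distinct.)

[48, 46, 24, 30, 43, 22, 1, 6, 16]

extract-max #1 returns 59:
  remove root 59; move last element 16 to root → [16, 58, 56, 49, 48, 22, 24, 30, 46, 43, 6, 1]
  16 vs larger child 58 at index 1, swap → [58, 16, 56, 49, 48, 22, 24, 30, 46, 43, 6, 1]
  16 vs larger child 49 at index 3, swap → [58, 49, 56, 16, 48, 22, 24, 30, 46, 43, 6, 1]
  16 vs larger child 46 at index 8, swap → [58, 49, 56, 46, 48, 22, 24, 30, 16, 43, 6, 1]
extract-max #2 returns 58:
  remove root 58; move last element 1 to root → [1, 49, 56, 46, 48, 22, 24, 30, 16, 43, 6]
  1 vs larger child 56 at index 2, swap → [56, 49, 1, 46, 48, 22, 24, 30, 16, 43, 6]
  1 vs larger child 24 at index 6, swap → [56, 49, 24, 46, 48, 22, 1, 30, 16, 43, 6]
extract-max #3 returns 56:
  remove root 56; move last element 6 to root → [6, 49, 24, 46, 48, 22, 1, 30, 16, 43]
  6 vs larger child 49 at index 1, swap → [49, 6, 24, 46, 48, 22, 1, 30, 16, 43]
  6 vs larger child 48 at index 4, swap → [49, 48, 24, 46, 6, 22, 1, 30, 16, 43]
  6 vs only child 43 at index 9, swap → [49, 48, 24, 46, 43, 22, 1, 30, 16, 6]
extract-max #4 returns 49:
  remove root 49; move last element 6 to root → [6, 48, 24, 46, 43, 22, 1, 30, 16]
  6 vs larger child 48 at index 1, swap → [48, 6, 24, 46, 43, 22, 1, 30, 16]
  6 vs larger child 46 at index 3, swap → [48, 46, 24, 6, 43, 22, 1, 30, 16]
  6 vs larger child 30 at index 7, swap → [48, 46, 24, 30, 43, 22, 1, 6, 16]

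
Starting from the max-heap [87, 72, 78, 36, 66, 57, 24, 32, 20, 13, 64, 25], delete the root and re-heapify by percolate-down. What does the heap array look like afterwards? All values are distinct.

[78, 72, 57, 36, 66, 25, 24, 32, 20, 13, 64]

remove root 87; move last element 25 to root → [25, 72, 78, 36, 66, 57, 24, 32, 20, 13, 64]
25 vs larger child 78 at index 2, swap → [78, 72, 25, 36, 66, 57, 24, 32, 20, 13, 64]
25 vs larger child 57 at index 5, swap → [78, 72, 57, 36, 66, 25, 24, 32, 20, 13, 64]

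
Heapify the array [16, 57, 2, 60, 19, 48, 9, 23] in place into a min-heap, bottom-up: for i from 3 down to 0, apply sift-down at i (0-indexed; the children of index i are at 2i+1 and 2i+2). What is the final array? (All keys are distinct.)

sift down from index 3:
  60 vs only child 23 at index 7, swap → [16, 57, 2, 23, 19, 48, 9, 60]
sift down from index 2: already satisfies heap property
sift down from index 1:
  57 vs smaller child 19 at index 4, swap → [16, 19, 2, 23, 57, 48, 9, 60]
sift down from index 0:
  16 vs smaller child 2 at index 2, swap → [2, 19, 16, 23, 57, 48, 9, 60]
  16 vs smaller child 9 at index 6, swap → [2, 19, 9, 23, 57, 48, 16, 60]

[2, 19, 9, 23, 57, 48, 16, 60]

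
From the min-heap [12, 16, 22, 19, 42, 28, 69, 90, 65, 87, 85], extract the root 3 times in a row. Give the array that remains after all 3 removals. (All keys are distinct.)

extract-min #1 returns 12:
  remove root 12; move last element 85 to root → [85, 16, 22, 19, 42, 28, 69, 90, 65, 87]
  85 vs smaller child 16 at index 1, swap → [16, 85, 22, 19, 42, 28, 69, 90, 65, 87]
  85 vs smaller child 19 at index 3, swap → [16, 19, 22, 85, 42, 28, 69, 90, 65, 87]
  85 vs smaller child 65 at index 8, swap → [16, 19, 22, 65, 42, 28, 69, 90, 85, 87]
extract-min #2 returns 16:
  remove root 16; move last element 87 to root → [87, 19, 22, 65, 42, 28, 69, 90, 85]
  87 vs smaller child 19 at index 1, swap → [19, 87, 22, 65, 42, 28, 69, 90, 85]
  87 vs smaller child 42 at index 4, swap → [19, 42, 22, 65, 87, 28, 69, 90, 85]
extract-min #3 returns 19:
  remove root 19; move last element 85 to root → [85, 42, 22, 65, 87, 28, 69, 90]
  85 vs smaller child 22 at index 2, swap → [22, 42, 85, 65, 87, 28, 69, 90]
  85 vs smaller child 28 at index 5, swap → [22, 42, 28, 65, 87, 85, 69, 90]

[22, 42, 28, 65, 87, 85, 69, 90]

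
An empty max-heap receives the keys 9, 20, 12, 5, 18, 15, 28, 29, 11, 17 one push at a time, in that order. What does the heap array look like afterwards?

[29, 28, 20, 18, 17, 12, 15, 5, 11, 9]

Insert 9:
  append 9 at index 0 → [9] (no swap needed)
Insert 20:
  append 20 at index 1 → [9, 20]
  20 > parent 9 at index 0, swap → [20, 9]
Insert 12:
  append 12 at index 2 → [20, 9, 12] (no swap needed)
Insert 5:
  append 5 at index 3 → [20, 9, 12, 5] (no swap needed)
Insert 18:
  append 18 at index 4 → [20, 9, 12, 5, 18]
  18 > parent 9 at index 1, swap → [20, 18, 12, 5, 9]
Insert 15:
  append 15 at index 5 → [20, 18, 12, 5, 9, 15]
  15 > parent 12 at index 2, swap → [20, 18, 15, 5, 9, 12]
Insert 28:
  append 28 at index 6 → [20, 18, 15, 5, 9, 12, 28]
  28 > parent 15 at index 2, swap → [20, 18, 28, 5, 9, 12, 15]
  28 > parent 20 at index 0, swap → [28, 18, 20, 5, 9, 12, 15]
Insert 29:
  append 29 at index 7 → [28, 18, 20, 5, 9, 12, 15, 29]
  29 > parent 5 at index 3, swap → [28, 18, 20, 29, 9, 12, 15, 5]
  29 > parent 18 at index 1, swap → [28, 29, 20, 18, 9, 12, 15, 5]
  29 > parent 28 at index 0, swap → [29, 28, 20, 18, 9, 12, 15, 5]
Insert 11:
  append 11 at index 8 → [29, 28, 20, 18, 9, 12, 15, 5, 11] (no swap needed)
Insert 17:
  append 17 at index 9 → [29, 28, 20, 18, 9, 12, 15, 5, 11, 17]
  17 > parent 9 at index 4, swap → [29, 28, 20, 18, 17, 12, 15, 5, 11, 9]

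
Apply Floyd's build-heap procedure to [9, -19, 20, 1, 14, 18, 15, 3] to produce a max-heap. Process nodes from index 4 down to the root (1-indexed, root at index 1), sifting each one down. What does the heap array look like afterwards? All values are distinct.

[20, 14, 18, 3, -19, 9, 15, 1]

sift down from index 4:
  1 vs only child 3 at index 8, swap → [9, -19, 20, 3, 14, 18, 15, 1]
sift down from index 3: already satisfies heap property
sift down from index 2:
  -19 vs larger child 14 at index 5, swap → [9, 14, 20, 3, -19, 18, 15, 1]
sift down from index 1:
  9 vs larger child 20 at index 3, swap → [20, 14, 9, 3, -19, 18, 15, 1]
  9 vs larger child 18 at index 6, swap → [20, 14, 18, 3, -19, 9, 15, 1]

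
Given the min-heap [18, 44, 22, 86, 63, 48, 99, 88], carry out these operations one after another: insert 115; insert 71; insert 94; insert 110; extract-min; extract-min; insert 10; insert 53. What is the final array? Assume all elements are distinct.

[10, 44, 48, 86, 63, 53, 99, 88, 115, 94, 71, 110]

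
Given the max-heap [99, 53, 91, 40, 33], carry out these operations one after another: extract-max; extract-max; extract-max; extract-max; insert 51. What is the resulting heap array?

extract-max → returns 99:
  remove root 99; move last element 33 to root → [33, 53, 91, 40]
  33 vs larger child 91 at index 2, swap → [91, 53, 33, 40]
extract-max → returns 91:
  remove root 91; move last element 40 to root → [40, 53, 33]
  40 vs larger child 53 at index 1, swap → [53, 40, 33]
extract-max → returns 53:
  remove root 53; move last element 33 to root → [33, 40]
  33 vs only child 40 at index 1, swap → [40, 33]
extract-max → returns 40:
  remove root 40; move last element 33 to root → [33] (no swap needed)
insert 51:
  append 51 at index 1 → [33, 51]
  51 > parent 33 at index 0, swap → [51, 33]

[51, 33]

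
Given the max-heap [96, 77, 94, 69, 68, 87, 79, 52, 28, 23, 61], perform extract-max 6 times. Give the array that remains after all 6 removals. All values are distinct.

[68, 52, 61, 28, 23]

extract-max #1 returns 96:
  remove root 96; move last element 61 to root → [61, 77, 94, 69, 68, 87, 79, 52, 28, 23]
  61 vs larger child 94 at index 2, swap → [94, 77, 61, 69, 68, 87, 79, 52, 28, 23]
  61 vs larger child 87 at index 5, swap → [94, 77, 87, 69, 68, 61, 79, 52, 28, 23]
extract-max #2 returns 94:
  remove root 94; move last element 23 to root → [23, 77, 87, 69, 68, 61, 79, 52, 28]
  23 vs larger child 87 at index 2, swap → [87, 77, 23, 69, 68, 61, 79, 52, 28]
  23 vs larger child 79 at index 6, swap → [87, 77, 79, 69, 68, 61, 23, 52, 28]
extract-max #3 returns 87:
  remove root 87; move last element 28 to root → [28, 77, 79, 69, 68, 61, 23, 52]
  28 vs larger child 79 at index 2, swap → [79, 77, 28, 69, 68, 61, 23, 52]
  28 vs larger child 61 at index 5, swap → [79, 77, 61, 69, 68, 28, 23, 52]
extract-max #4 returns 79:
  remove root 79; move last element 52 to root → [52, 77, 61, 69, 68, 28, 23]
  52 vs larger child 77 at index 1, swap → [77, 52, 61, 69, 68, 28, 23]
  52 vs larger child 69 at index 3, swap → [77, 69, 61, 52, 68, 28, 23]
extract-max #5 returns 77:
  remove root 77; move last element 23 to root → [23, 69, 61, 52, 68, 28]
  23 vs larger child 69 at index 1, swap → [69, 23, 61, 52, 68, 28]
  23 vs larger child 68 at index 4, swap → [69, 68, 61, 52, 23, 28]
extract-max #6 returns 69:
  remove root 69; move last element 28 to root → [28, 68, 61, 52, 23]
  28 vs larger child 68 at index 1, swap → [68, 28, 61, 52, 23]
  28 vs larger child 52 at index 3, swap → [68, 52, 61, 28, 23]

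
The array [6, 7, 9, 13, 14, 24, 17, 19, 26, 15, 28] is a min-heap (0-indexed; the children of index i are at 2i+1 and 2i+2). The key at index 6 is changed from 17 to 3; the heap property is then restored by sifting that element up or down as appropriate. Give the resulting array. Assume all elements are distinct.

[3, 7, 6, 13, 14, 24, 9, 19, 26, 15, 28]

set index 6 from 17 to 3 → [6, 7, 9, 13, 14, 24, 3, 19, 26, 15, 28]
3 < parent 9 at index 2, swap → [6, 7, 3, 13, 14, 24, 9, 19, 26, 15, 28]
3 < parent 6 at index 0, swap → [3, 7, 6, 13, 14, 24, 9, 19, 26, 15, 28]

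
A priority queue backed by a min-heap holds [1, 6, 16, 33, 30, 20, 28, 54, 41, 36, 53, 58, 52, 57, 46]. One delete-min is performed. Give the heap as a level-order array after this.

[6, 30, 16, 33, 36, 20, 28, 54, 41, 46, 53, 58, 52, 57]

remove root 1; move last element 46 to root → [46, 6, 16, 33, 30, 20, 28, 54, 41, 36, 53, 58, 52, 57]
46 vs smaller child 6 at index 1, swap → [6, 46, 16, 33, 30, 20, 28, 54, 41, 36, 53, 58, 52, 57]
46 vs smaller child 30 at index 4, swap → [6, 30, 16, 33, 46, 20, 28, 54, 41, 36, 53, 58, 52, 57]
46 vs smaller child 36 at index 9, swap → [6, 30, 16, 33, 36, 20, 28, 54, 41, 46, 53, 58, 52, 57]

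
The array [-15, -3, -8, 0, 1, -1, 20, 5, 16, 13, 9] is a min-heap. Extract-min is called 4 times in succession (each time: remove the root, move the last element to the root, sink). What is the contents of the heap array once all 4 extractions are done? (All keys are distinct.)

[0, 1, 9, 5, 13, 16, 20]

extract-min #1 returns -15:
  remove root -15; move last element 9 to root → [9, -3, -8, 0, 1, -1, 20, 5, 16, 13]
  9 vs smaller child -8 at index 2, swap → [-8, -3, 9, 0, 1, -1, 20, 5, 16, 13]
  9 vs smaller child -1 at index 5, swap → [-8, -3, -1, 0, 1, 9, 20, 5, 16, 13]
extract-min #2 returns -8:
  remove root -8; move last element 13 to root → [13, -3, -1, 0, 1, 9, 20, 5, 16]
  13 vs smaller child -3 at index 1, swap → [-3, 13, -1, 0, 1, 9, 20, 5, 16]
  13 vs smaller child 0 at index 3, swap → [-3, 0, -1, 13, 1, 9, 20, 5, 16]
  13 vs smaller child 5 at index 7, swap → [-3, 0, -1, 5, 1, 9, 20, 13, 16]
extract-min #3 returns -3:
  remove root -3; move last element 16 to root → [16, 0, -1, 5, 1, 9, 20, 13]
  16 vs smaller child -1 at index 2, swap → [-1, 0, 16, 5, 1, 9, 20, 13]
  16 vs smaller child 9 at index 5, swap → [-1, 0, 9, 5, 1, 16, 20, 13]
extract-min #4 returns -1:
  remove root -1; move last element 13 to root → [13, 0, 9, 5, 1, 16, 20]
  13 vs smaller child 0 at index 1, swap → [0, 13, 9, 5, 1, 16, 20]
  13 vs smaller child 1 at index 4, swap → [0, 1, 9, 5, 13, 16, 20]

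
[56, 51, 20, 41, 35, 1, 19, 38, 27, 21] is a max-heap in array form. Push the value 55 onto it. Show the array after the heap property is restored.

append 55 at index 10 → [56, 51, 20, 41, 35, 1, 19, 38, 27, 21, 55]
55 > parent 35 at index 4, swap → [56, 51, 20, 41, 55, 1, 19, 38, 27, 21, 35]
55 > parent 51 at index 1, swap → [56, 55, 20, 41, 51, 1, 19, 38, 27, 21, 35]

[56, 55, 20, 41, 51, 1, 19, 38, 27, 21, 35]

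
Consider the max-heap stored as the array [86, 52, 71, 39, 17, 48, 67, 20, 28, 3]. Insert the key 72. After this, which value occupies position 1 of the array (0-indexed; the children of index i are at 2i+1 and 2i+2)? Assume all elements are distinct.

72

append 72 at index 10 → [86, 52, 71, 39, 17, 48, 67, 20, 28, 3, 72]
72 > parent 17 at index 4, swap → [86, 52, 71, 39, 72, 48, 67, 20, 28, 3, 17]
72 > parent 52 at index 1, swap → [86, 72, 71, 39, 52, 48, 67, 20, 28, 3, 17]
resulting array: [86, 72, 71, 39, 52, 48, 67, 20, 28, 3, 17]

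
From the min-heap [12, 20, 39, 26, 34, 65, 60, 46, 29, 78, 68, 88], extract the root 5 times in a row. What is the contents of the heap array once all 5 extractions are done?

extract-min #1 returns 12:
  remove root 12; move last element 88 to root → [88, 20, 39, 26, 34, 65, 60, 46, 29, 78, 68]
  88 vs smaller child 20 at index 1, swap → [20, 88, 39, 26, 34, 65, 60, 46, 29, 78, 68]
  88 vs smaller child 26 at index 3, swap → [20, 26, 39, 88, 34, 65, 60, 46, 29, 78, 68]
  88 vs smaller child 29 at index 8, swap → [20, 26, 39, 29, 34, 65, 60, 46, 88, 78, 68]
extract-min #2 returns 20:
  remove root 20; move last element 68 to root → [68, 26, 39, 29, 34, 65, 60, 46, 88, 78]
  68 vs smaller child 26 at index 1, swap → [26, 68, 39, 29, 34, 65, 60, 46, 88, 78]
  68 vs smaller child 29 at index 3, swap → [26, 29, 39, 68, 34, 65, 60, 46, 88, 78]
  68 vs smaller child 46 at index 7, swap → [26, 29, 39, 46, 34, 65, 60, 68, 88, 78]
extract-min #3 returns 26:
  remove root 26; move last element 78 to root → [78, 29, 39, 46, 34, 65, 60, 68, 88]
  78 vs smaller child 29 at index 1, swap → [29, 78, 39, 46, 34, 65, 60, 68, 88]
  78 vs smaller child 34 at index 4, swap → [29, 34, 39, 46, 78, 65, 60, 68, 88]
extract-min #4 returns 29:
  remove root 29; move last element 88 to root → [88, 34, 39, 46, 78, 65, 60, 68]
  88 vs smaller child 34 at index 1, swap → [34, 88, 39, 46, 78, 65, 60, 68]
  88 vs smaller child 46 at index 3, swap → [34, 46, 39, 88, 78, 65, 60, 68]
  88 vs only child 68 at index 7, swap → [34, 46, 39, 68, 78, 65, 60, 88]
extract-min #5 returns 34:
  remove root 34; move last element 88 to root → [88, 46, 39, 68, 78, 65, 60]
  88 vs smaller child 39 at index 2, swap → [39, 46, 88, 68, 78, 65, 60]
  88 vs smaller child 60 at index 6, swap → [39, 46, 60, 68, 78, 65, 88]

[39, 46, 60, 68, 78, 65, 88]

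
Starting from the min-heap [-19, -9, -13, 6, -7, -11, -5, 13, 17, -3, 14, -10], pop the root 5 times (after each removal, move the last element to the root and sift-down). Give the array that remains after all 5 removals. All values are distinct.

extract-min #1 returns -19:
  remove root -19; move last element -10 to root → [-10, -9, -13, 6, -7, -11, -5, 13, 17, -3, 14]
  -10 vs smaller child -13 at index 2, swap → [-13, -9, -10, 6, -7, -11, -5, 13, 17, -3, 14]
  -10 vs smaller child -11 at index 5, swap → [-13, -9, -11, 6, -7, -10, -5, 13, 17, -3, 14]
extract-min #2 returns -13:
  remove root -13; move last element 14 to root → [14, -9, -11, 6, -7, -10, -5, 13, 17, -3]
  14 vs smaller child -11 at index 2, swap → [-11, -9, 14, 6, -7, -10, -5, 13, 17, -3]
  14 vs smaller child -10 at index 5, swap → [-11, -9, -10, 6, -7, 14, -5, 13, 17, -3]
extract-min #3 returns -11:
  remove root -11; move last element -3 to root → [-3, -9, -10, 6, -7, 14, -5, 13, 17]
  -3 vs smaller child -10 at index 2, swap → [-10, -9, -3, 6, -7, 14, -5, 13, 17]
  -3 vs smaller child -5 at index 6, swap → [-10, -9, -5, 6, -7, 14, -3, 13, 17]
extract-min #4 returns -10:
  remove root -10; move last element 17 to root → [17, -9, -5, 6, -7, 14, -3, 13]
  17 vs smaller child -9 at index 1, swap → [-9, 17, -5, 6, -7, 14, -3, 13]
  17 vs smaller child -7 at index 4, swap → [-9, -7, -5, 6, 17, 14, -3, 13]
extract-min #5 returns -9:
  remove root -9; move last element 13 to root → [13, -7, -5, 6, 17, 14, -3]
  13 vs smaller child -7 at index 1, swap → [-7, 13, -5, 6, 17, 14, -3]
  13 vs smaller child 6 at index 3, swap → [-7, 6, -5, 13, 17, 14, -3]

[-7, 6, -5, 13, 17, 14, -3]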